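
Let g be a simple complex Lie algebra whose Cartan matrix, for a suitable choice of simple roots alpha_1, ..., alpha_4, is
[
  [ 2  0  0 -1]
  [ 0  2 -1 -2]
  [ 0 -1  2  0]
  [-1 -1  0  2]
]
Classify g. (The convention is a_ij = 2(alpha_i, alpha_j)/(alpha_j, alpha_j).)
F_4

The matrix has rank 4 with 2's on the diagonal. Reading the off-diagonal entries as Dynkin edges (a single edge where a_ij = a_ji = -1; a double or triple edge where a_ij * a_ji = 2 or 3), the diagram is a chain of 4 nodes with a double edge between the middle two (F_4). One simple-root ordering that puts it in standard form is (alpha_3, alpha_2, alpha_4, alpha_1). So the algebra is type F_4.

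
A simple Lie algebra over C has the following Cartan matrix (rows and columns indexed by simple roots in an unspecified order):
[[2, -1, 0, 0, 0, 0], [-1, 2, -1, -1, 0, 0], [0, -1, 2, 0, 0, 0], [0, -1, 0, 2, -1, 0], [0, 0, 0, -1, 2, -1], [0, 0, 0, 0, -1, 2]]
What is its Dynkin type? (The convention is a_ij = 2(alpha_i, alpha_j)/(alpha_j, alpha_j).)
D_6 (so(12))

The matrix has rank 6 with 2's on the diagonal. Reading the off-diagonal entries as Dynkin edges (a single edge where a_ij = a_ji = -1; a double or triple edge where a_ij * a_ji = 2 or 3), the diagram is a chain of 4 nodes with a fork of two nodes at one end (D_6). One simple-root ordering that puts it in standard form is (alpha_6, alpha_5, alpha_4, alpha_2, alpha_3, alpha_1). So the algebra is type D_6, i.e. so(12).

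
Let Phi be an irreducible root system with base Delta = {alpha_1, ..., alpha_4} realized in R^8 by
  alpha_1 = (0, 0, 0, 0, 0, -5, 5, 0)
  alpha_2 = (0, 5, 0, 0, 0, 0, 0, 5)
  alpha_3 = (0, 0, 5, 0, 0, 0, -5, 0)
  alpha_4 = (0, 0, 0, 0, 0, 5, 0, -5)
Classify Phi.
A_4 (sl(5))

Compute the Cartan integers a_ij = 2(alpha_i, alpha_j)/(alpha_j, alpha_j); the resulting 4x4 Cartan matrix is
[[2, 0, -1, -1], [0, 2, 0, -1], [-1, 0, 2, 0], [-1, -1, 0, 2]].
All simple roots have the same length, so the diagram is simply laced. The associated Dynkin diagram is a chain of 4 nodes with single edges (A_4), so the type is A_4 (the algebra sl(5)).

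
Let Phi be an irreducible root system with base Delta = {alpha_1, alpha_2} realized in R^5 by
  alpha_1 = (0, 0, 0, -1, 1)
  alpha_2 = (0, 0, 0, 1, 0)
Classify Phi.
type B_2

Compute the Cartan integers a_ij = 2(alpha_i, alpha_j)/(alpha_j, alpha_j); the resulting 2x2 Cartan matrix is
[[2, -2], [-1, 2]].
The roots have two lengths (squared-length ratio 2:1); the short ones are alpha_{2}. The associated Dynkin diagram is a chain of 2 nodes with a double edge at one end; the terminal node there is the unique short simple root (B_2), so the type is B_2 (the algebra so(5)).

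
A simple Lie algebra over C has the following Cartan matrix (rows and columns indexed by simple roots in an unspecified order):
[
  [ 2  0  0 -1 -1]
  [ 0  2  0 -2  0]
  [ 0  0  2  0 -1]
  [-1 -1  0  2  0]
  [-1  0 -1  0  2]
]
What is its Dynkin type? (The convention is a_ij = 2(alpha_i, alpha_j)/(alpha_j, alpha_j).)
type C_5

The matrix has rank 5 with 2's on the diagonal. Reading the off-diagonal entries as Dynkin edges (a single edge where a_ij = a_ji = -1; a double or triple edge where a_ij * a_ji = 2 or 3), the diagram is a chain of 5 nodes with a double edge at one end; the terminal node there is the unique long simple root (C_5). One simple-root ordering that puts it in standard form is (alpha_3, alpha_5, alpha_1, alpha_4, alpha_2). So the algebra is type C_5, i.e. sp(10).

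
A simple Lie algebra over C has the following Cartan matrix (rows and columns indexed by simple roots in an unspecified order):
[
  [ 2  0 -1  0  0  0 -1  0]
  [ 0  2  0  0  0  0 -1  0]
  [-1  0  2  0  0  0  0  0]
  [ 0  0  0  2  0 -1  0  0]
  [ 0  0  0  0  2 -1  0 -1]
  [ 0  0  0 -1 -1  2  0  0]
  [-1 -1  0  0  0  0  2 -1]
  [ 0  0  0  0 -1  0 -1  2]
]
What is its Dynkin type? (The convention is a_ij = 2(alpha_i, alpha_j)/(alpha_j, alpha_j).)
E_8

The matrix has rank 8 with 2's on the diagonal. Reading the off-diagonal entries as Dynkin edges (a single edge where a_ij = a_ji = -1; a double or triple edge where a_ij * a_ji = 2 or 3), the diagram is a chain of 7 nodes with one extra node attached to the third node from one end (E_8). One simple-root ordering that puts it in standard form is (alpha_3, alpha_2, alpha_1, alpha_7, alpha_8, alpha_5, alpha_6, alpha_4). So the algebra is type E_8.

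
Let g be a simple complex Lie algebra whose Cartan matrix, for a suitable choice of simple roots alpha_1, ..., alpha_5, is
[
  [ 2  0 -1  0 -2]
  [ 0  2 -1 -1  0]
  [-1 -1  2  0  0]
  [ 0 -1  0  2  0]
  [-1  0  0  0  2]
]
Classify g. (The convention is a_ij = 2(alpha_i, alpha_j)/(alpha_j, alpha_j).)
B_5 (so(11))

The matrix has rank 5 with 2's on the diagonal. Reading the off-diagonal entries as Dynkin edges (a single edge where a_ij = a_ji = -1; a double or triple edge where a_ij * a_ji = 2 or 3), the diagram is a chain of 5 nodes with a double edge at one end; the terminal node there is the unique short simple root (B_5). One simple-root ordering that puts it in standard form is (alpha_4, alpha_2, alpha_3, alpha_1, alpha_5). So the algebra is type B_5, i.e. so(11).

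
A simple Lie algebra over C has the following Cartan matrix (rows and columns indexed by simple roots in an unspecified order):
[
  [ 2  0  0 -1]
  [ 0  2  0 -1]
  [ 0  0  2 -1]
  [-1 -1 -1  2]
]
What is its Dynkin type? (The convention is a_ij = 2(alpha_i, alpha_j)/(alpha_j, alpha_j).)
The matrix has rank 4 with 2's on the diagonal. Reading the off-diagonal entries as Dynkin edges (a single edge where a_ij = a_ji = -1; a double or triple edge where a_ij * a_ji = 2 or 3), the diagram is a chain of 2 nodes with a fork of two nodes at one end (D_4). One simple-root ordering that puts it in standard form is (alpha_1, alpha_4, alpha_2, alpha_3). So the algebra is type D_4, i.e. so(8).

D4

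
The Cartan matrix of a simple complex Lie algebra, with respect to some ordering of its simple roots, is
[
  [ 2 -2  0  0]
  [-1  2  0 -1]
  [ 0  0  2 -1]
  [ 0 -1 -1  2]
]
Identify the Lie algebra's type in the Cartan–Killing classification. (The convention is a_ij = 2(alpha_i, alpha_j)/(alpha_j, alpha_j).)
C_4

The matrix has rank 4 with 2's on the diagonal. Reading the off-diagonal entries as Dynkin edges (a single edge where a_ij = a_ji = -1; a double or triple edge where a_ij * a_ji = 2 or 3), the diagram is a chain of 4 nodes with a double edge at one end; the terminal node there is the unique long simple root (C_4). One simple-root ordering that puts it in standard form is (alpha_3, alpha_4, alpha_2, alpha_1). So the algebra is type C_4, i.e. sp(8).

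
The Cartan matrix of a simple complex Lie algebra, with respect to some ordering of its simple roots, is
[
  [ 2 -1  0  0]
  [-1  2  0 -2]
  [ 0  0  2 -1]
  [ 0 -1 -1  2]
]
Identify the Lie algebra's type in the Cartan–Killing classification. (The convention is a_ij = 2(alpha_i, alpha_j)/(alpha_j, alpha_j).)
F_4

The matrix has rank 4 with 2's on the diagonal. Reading the off-diagonal entries as Dynkin edges (a single edge where a_ij = a_ji = -1; a double or triple edge where a_ij * a_ji = 2 or 3), the diagram is a chain of 4 nodes with a double edge between the middle two (F_4). One simple-root ordering that puts it in standard form is (alpha_1, alpha_2, alpha_4, alpha_3). So the algebra is type F_4.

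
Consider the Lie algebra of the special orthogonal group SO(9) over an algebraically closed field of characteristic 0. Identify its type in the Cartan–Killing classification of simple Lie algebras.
B_4

This is so(9) with 9 odd, which has dimension 9(9-1)/2 = 36 and rank (9-1)/2 = 4. In the classification of classical Lie algebras, the orthogonal algebra so(2n+1) in an odd number of variables has type B_n; here n = 4, so the Dynkin diagram is a chain of 4 nodes with a double edge at one end; the terminal node there is the unique short simple root (B_4). Hence the type is B_4.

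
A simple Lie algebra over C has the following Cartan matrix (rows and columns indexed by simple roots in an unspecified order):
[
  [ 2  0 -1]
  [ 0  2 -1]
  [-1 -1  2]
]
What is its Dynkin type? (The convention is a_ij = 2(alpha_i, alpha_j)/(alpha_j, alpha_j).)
A_3

The matrix has rank 3 with 2's on the diagonal. Reading the off-diagonal entries as Dynkin edges (a single edge where a_ij = a_ji = -1; a double or triple edge where a_ij * a_ji = 2 or 3), the diagram is a chain of 3 nodes with single edges (A_3). One simple-root ordering that puts it in standard form is (alpha_2, alpha_3, alpha_1). So the algebra is type A_3, i.e. sl(4).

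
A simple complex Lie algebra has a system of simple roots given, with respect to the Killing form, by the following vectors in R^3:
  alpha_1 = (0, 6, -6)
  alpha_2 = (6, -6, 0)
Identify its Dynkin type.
Compute the Cartan integers a_ij = 2(alpha_i, alpha_j)/(alpha_j, alpha_j); the resulting 2x2 Cartan matrix is
[[2, -1], [-1, 2]].
All simple roots have the same length, so the diagram is simply laced. The associated Dynkin diagram is a chain of 2 nodes with single edges (A_2), so the type is A_2 (the algebra sl(3)).

A_2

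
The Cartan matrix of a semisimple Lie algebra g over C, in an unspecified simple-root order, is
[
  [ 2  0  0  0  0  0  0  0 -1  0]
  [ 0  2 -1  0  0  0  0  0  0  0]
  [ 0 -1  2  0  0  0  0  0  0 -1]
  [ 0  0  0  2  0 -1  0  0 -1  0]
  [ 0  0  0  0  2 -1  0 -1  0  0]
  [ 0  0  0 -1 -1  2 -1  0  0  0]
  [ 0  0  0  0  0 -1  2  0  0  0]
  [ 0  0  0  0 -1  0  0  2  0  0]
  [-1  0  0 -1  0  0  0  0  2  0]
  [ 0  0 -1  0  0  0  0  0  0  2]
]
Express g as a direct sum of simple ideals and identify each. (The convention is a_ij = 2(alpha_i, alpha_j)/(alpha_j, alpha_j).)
A_3 (sl(4)) ⊕ E_7

The diagram associated to this matrix has two connected components: the simple roots {alpha_2, alpha_3, alpha_10} form a chain of 3 nodes with single edges (A_3), and {alpha_1, alpha_4, alpha_5, alpha_6, alpha_7, alpha_8, alpha_9} form a chain of 6 nodes with one extra node attached to the third node from one end (E_7). A semisimple Lie algebra decomposes uniquely as the direct sum of simple ideals, one per connected component of its Dynkin diagram, so g ≅ A_3 ⊕ E_7 (dimension 15 + 133 = 148).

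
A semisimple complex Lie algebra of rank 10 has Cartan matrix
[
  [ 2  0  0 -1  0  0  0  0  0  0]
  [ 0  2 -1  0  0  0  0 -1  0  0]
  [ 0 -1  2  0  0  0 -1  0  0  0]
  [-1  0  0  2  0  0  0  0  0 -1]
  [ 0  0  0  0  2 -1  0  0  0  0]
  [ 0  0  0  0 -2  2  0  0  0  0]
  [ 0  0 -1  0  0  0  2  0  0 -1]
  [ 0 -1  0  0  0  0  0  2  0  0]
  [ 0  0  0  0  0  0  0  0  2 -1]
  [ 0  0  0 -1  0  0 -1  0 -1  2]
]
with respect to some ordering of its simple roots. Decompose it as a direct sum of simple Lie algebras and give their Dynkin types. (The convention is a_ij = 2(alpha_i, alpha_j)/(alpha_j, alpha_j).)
The diagram associated to this matrix has two connected components: the simple roots {alpha_5, alpha_6} form a chain of 2 nodes with a double edge at one end; the terminal node there is the unique short simple root (B_2), and {alpha_1, alpha_2, alpha_3, alpha_4, alpha_7, alpha_8, alpha_9, alpha_10} form a chain of 7 nodes with one extra node attached to the third node from one end (E_8). A semisimple Lie algebra decomposes uniquely as the direct sum of simple ideals, one per connected component of its Dynkin diagram, so g ≅ B_2 ⊕ E_8 (dimension 10 + 248 = 258).

B_2 (so(5)) ⊕ E_8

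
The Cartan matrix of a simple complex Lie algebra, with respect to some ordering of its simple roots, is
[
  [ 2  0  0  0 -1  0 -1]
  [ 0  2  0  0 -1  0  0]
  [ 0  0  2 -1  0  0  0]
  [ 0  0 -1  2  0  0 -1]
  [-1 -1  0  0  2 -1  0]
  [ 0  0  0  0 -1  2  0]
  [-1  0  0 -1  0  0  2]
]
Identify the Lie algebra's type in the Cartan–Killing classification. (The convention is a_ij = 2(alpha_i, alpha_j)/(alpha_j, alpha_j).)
The matrix has rank 7 with 2's on the diagonal. Reading the off-diagonal entries as Dynkin edges (a single edge where a_ij = a_ji = -1; a double or triple edge where a_ij * a_ji = 2 or 3), the diagram is a chain of 5 nodes with a fork of two nodes at one end (D_7). One simple-root ordering that puts it in standard form is (alpha_3, alpha_4, alpha_7, alpha_1, alpha_5, alpha_2, alpha_6). So the algebra is type D_7, i.e. so(14).

D_7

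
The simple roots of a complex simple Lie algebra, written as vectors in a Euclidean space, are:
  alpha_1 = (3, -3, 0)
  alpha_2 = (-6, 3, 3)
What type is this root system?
G_2

Compute the Cartan integers a_ij = 2(alpha_i, alpha_j)/(alpha_j, alpha_j); the resulting 2x2 Cartan matrix is
[[2, -1], [-3, 2]].
The roots have two lengths (squared-length ratio 3:1); the short ones are alpha_{1}. The associated Dynkin diagram is two nodes joined by a triple edge (G_2), so the type is G_2.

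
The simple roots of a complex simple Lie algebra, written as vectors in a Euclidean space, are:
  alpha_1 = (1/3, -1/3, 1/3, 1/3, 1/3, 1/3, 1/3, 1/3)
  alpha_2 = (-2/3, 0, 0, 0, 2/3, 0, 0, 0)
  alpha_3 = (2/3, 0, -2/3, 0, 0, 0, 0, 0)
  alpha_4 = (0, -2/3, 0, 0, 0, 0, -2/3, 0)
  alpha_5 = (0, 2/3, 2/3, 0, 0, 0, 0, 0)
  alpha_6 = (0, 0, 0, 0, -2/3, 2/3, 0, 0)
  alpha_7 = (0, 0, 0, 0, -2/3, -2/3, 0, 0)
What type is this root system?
E_7

Compute the Cartan integers a_ij = 2(alpha_i, alpha_j)/(alpha_j, alpha_j); the resulting 7x7 Cartan matrix is
[[2, 0, 0, 0, 0, 0, -1], [0, 2, -1, 0, 0, -1, -1], [0, -1, 2, 0, -1, 0, 0], [0, 0, 0, 2, -1, 0, 0], [0, 0, -1, -1, 2, 0, 0], [0, -1, 0, 0, 0, 2, 0], [-1, -1, 0, 0, 0, 0, 2]].
All simple roots have the same length, so the diagram is simply laced. The associated Dynkin diagram is a chain of 6 nodes with one extra node attached to the third node from one end (E_7), so the type is E_7.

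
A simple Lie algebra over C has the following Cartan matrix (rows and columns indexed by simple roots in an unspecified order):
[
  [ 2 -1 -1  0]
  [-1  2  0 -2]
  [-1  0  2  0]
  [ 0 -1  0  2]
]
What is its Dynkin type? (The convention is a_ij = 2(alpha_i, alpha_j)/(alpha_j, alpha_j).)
B4

The matrix has rank 4 with 2's on the diagonal. Reading the off-diagonal entries as Dynkin edges (a single edge where a_ij = a_ji = -1; a double or triple edge where a_ij * a_ji = 2 or 3), the diagram is a chain of 4 nodes with a double edge at one end; the terminal node there is the unique short simple root (B_4). One simple-root ordering that puts it in standard form is (alpha_3, alpha_1, alpha_2, alpha_4). So the algebra is type B_4, i.e. so(9).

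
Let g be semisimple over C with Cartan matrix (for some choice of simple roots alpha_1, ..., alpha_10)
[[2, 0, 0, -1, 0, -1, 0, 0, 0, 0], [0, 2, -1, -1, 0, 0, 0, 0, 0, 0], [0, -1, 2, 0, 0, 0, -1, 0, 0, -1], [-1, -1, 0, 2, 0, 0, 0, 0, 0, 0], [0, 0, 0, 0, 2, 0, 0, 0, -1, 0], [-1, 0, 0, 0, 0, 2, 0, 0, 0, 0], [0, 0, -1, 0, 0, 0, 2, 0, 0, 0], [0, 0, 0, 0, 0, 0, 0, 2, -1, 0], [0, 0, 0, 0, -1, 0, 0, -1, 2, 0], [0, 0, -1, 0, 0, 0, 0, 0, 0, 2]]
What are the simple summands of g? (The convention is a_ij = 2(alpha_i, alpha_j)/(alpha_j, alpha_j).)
The diagram associated to this matrix has two connected components: the simple roots {alpha_5, alpha_8, alpha_9} form a chain of 3 nodes with single edges (A_3), and {alpha_1, alpha_2, alpha_3, alpha_4, alpha_6, alpha_7, alpha_10} form a chain of 5 nodes with a fork of two nodes at one end (D_7). A semisimple Lie algebra decomposes uniquely as the direct sum of simple ideals, one per connected component of its Dynkin diagram, so g ≅ A_3 ⊕ D_7 (dimension 15 + 91 = 106).

type A_3 ⊕ type D_7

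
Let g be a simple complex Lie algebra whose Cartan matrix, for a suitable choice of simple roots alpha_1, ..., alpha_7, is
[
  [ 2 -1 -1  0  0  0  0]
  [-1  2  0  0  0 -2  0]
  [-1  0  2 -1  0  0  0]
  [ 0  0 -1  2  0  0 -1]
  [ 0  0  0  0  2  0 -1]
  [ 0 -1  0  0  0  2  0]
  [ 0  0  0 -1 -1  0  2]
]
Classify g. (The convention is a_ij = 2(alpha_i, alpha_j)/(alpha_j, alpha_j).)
The matrix has rank 7 with 2's on the diagonal. Reading the off-diagonal entries as Dynkin edges (a single edge where a_ij = a_ji = -1; a double or triple edge where a_ij * a_ji = 2 or 3), the diagram is a chain of 7 nodes with a double edge at one end; the terminal node there is the unique short simple root (B_7). One simple-root ordering that puts it in standard form is (alpha_5, alpha_7, alpha_4, alpha_3, alpha_1, alpha_2, alpha_6). So the algebra is type B_7, i.e. so(15).

B_7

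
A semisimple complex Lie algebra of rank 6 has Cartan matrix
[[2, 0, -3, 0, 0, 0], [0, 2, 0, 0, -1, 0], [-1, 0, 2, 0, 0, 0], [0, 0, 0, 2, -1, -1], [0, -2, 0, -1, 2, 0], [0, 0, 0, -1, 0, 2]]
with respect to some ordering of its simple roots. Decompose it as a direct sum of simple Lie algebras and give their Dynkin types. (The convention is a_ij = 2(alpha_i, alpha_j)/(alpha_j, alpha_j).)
B_4 ⊕ G_2

The diagram associated to this matrix has two connected components: the simple roots {alpha_2, alpha_4, alpha_5, alpha_6} form a chain of 4 nodes with a double edge at one end; the terminal node there is the unique short simple root (B_4), and {alpha_1, alpha_3} form two nodes joined by a triple edge (G_2). A semisimple Lie algebra decomposes uniquely as the direct sum of simple ideals, one per connected component of its Dynkin diagram, so g ≅ B_4 ⊕ G_2 (dimension 36 + 14 = 50).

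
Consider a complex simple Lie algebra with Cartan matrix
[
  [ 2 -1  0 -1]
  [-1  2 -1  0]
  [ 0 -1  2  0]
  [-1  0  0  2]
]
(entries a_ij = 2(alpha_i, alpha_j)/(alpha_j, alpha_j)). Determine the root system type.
A_4

The matrix has rank 4 with 2's on the diagonal. Reading the off-diagonal entries as Dynkin edges (a single edge where a_ij = a_ji = -1; a double or triple edge where a_ij * a_ji = 2 or 3), the diagram is a chain of 4 nodes with single edges (A_4). One simple-root ordering that puts it in standard form is (alpha_4, alpha_1, alpha_2, alpha_3). So the algebra is type A_4, i.e. sl(5).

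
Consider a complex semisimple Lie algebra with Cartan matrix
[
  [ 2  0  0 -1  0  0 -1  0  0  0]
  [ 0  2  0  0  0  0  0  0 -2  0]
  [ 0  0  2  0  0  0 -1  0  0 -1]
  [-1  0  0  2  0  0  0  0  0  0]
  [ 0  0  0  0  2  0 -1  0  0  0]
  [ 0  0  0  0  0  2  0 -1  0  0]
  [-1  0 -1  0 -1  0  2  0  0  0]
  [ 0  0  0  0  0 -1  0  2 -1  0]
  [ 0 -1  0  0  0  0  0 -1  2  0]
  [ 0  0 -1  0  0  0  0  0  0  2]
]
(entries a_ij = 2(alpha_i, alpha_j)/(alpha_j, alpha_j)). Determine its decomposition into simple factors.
The diagram associated to this matrix has two connected components: the simple roots {alpha_2, alpha_6, alpha_8, alpha_9} form a chain of 4 nodes with a double edge at one end; the terminal node there is the unique long simple root (C_4), and {alpha_1, alpha_3, alpha_4, alpha_5, alpha_7, alpha_10} form a chain of 5 nodes with one extra node attached to the third node from one end (E_6). A semisimple Lie algebra decomposes uniquely as the direct sum of simple ideals, one per connected component of its Dynkin diagram, so g ≅ C_4 ⊕ E_6 (dimension 36 + 78 = 114).

C4 ⊕ E6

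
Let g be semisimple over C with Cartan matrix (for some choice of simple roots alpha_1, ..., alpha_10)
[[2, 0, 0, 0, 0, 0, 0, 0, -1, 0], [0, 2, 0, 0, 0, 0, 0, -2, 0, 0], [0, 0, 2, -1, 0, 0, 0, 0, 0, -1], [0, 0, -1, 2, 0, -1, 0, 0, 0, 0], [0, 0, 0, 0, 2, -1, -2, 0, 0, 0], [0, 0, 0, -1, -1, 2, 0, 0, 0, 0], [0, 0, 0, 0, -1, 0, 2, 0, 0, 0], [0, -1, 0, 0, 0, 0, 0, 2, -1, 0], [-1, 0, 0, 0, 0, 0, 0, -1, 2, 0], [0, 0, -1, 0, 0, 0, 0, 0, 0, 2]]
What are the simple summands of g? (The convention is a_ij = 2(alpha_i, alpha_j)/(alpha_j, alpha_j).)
The diagram associated to this matrix has two connected components: the simple roots {alpha_3, alpha_4, alpha_5, alpha_6, alpha_7, alpha_10} form a chain of 6 nodes with a double edge at one end; the terminal node there is the unique short simple root (B_6), and {alpha_1, alpha_2, alpha_8, alpha_9} form a chain of 4 nodes with a double edge at one end; the terminal node there is the unique long simple root (C_4). A semisimple Lie algebra decomposes uniquely as the direct sum of simple ideals, one per connected component of its Dynkin diagram, so g ≅ B_6 ⊕ C_4 (dimension 78 + 36 = 114).

B_6 (so(13)) + C_4 (sp(8))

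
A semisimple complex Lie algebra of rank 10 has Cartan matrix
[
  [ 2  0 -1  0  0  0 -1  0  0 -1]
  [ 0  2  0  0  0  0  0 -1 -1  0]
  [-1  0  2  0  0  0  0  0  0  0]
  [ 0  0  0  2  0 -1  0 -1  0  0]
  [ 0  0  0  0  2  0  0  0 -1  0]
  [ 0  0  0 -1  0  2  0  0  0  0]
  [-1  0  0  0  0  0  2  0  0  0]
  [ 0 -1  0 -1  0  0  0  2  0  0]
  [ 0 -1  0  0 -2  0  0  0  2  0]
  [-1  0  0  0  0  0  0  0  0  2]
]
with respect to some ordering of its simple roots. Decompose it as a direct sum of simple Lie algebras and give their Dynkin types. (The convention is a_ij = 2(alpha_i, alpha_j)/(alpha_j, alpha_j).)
The diagram associated to this matrix has two connected components: the simple roots {alpha_2, alpha_4, alpha_5, alpha_6, alpha_8, alpha_9} form a chain of 6 nodes with a double edge at one end; the terminal node there is the unique short simple root (B_6), and {alpha_1, alpha_3, alpha_7, alpha_10} form a chain of 2 nodes with a fork of two nodes at one end (D_4). A semisimple Lie algebra decomposes uniquely as the direct sum of simple ideals, one per connected component of its Dynkin diagram, so g ≅ B_6 ⊕ D_4 (dimension 78 + 28 = 106).

B6 ⊕ D4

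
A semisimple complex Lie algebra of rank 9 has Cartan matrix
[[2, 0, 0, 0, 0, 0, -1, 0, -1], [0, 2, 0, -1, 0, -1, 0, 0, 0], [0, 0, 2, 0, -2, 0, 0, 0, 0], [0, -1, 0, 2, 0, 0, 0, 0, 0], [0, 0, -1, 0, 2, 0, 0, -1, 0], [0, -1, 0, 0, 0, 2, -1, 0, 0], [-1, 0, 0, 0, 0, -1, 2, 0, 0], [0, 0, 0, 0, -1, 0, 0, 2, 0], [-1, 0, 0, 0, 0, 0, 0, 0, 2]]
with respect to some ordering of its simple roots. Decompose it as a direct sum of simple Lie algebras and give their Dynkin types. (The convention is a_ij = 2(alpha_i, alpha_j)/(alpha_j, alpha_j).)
The diagram associated to this matrix has two connected components: the simple roots {alpha_1, alpha_2, alpha_4, alpha_6, alpha_7, alpha_9} form a chain of 6 nodes with single edges (A_6), and {alpha_3, alpha_5, alpha_8} form a chain of 3 nodes with a double edge at one end; the terminal node there is the unique long simple root (C_3). A semisimple Lie algebra decomposes uniquely as the direct sum of simple ideals, one per connected component of its Dynkin diagram, so g ≅ A_6 ⊕ C_3 (dimension 48 + 21 = 69).

type A_6 + type C_3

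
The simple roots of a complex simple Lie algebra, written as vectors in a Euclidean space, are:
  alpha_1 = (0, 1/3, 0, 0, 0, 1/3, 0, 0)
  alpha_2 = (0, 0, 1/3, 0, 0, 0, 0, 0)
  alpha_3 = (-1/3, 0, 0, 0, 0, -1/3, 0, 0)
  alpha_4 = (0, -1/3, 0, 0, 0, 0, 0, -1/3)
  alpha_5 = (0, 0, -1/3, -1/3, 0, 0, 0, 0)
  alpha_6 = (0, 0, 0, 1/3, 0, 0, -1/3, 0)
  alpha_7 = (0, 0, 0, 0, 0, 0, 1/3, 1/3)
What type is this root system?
B7

Compute the Cartan integers a_ij = 2(alpha_i, alpha_j)/(alpha_j, alpha_j); the resulting 7x7 Cartan matrix is
[[2, 0, -1, -1, 0, 0, 0], [0, 2, 0, 0, -1, 0, 0], [-1, 0, 2, 0, 0, 0, 0], [-1, 0, 0, 2, 0, 0, -1], [0, -2, 0, 0, 2, -1, 0], [0, 0, 0, 0, -1, 2, -1], [0, 0, 0, -1, 0, -1, 2]].
The roots have two lengths (squared-length ratio 2:1); the short ones are alpha_{2}. The associated Dynkin diagram is a chain of 7 nodes with a double edge at one end; the terminal node there is the unique short simple root (B_7), so the type is B_7 (the algebra so(15)).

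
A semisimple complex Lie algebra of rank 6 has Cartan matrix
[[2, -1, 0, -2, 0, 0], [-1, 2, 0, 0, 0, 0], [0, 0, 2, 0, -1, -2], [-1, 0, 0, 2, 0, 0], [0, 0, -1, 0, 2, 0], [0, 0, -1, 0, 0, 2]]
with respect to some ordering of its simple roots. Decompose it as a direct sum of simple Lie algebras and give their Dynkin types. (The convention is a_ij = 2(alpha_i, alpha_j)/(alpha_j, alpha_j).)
B_3 (so(7)) + B_3 (so(7))

The diagram associated to this matrix has two connected components: the simple roots {alpha_3, alpha_5, alpha_6} form a chain of 3 nodes with a double edge at one end; the terminal node there is the unique short simple root (B_3), and {alpha_1, alpha_2, alpha_4} form a chain of 3 nodes with a double edge at one end; the terminal node there is the unique short simple root (B_3). A semisimple Lie algebra decomposes uniquely as the direct sum of simple ideals, one per connected component of its Dynkin diagram, so g ≅ B_3 ⊕ B_3 (dimension 21 + 21 = 42).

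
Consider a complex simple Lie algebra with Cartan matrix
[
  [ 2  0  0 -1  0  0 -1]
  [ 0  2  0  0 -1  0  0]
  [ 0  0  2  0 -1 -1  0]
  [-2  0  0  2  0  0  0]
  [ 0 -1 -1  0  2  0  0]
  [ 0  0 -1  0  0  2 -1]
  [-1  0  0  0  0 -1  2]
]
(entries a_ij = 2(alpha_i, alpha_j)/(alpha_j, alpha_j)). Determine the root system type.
type C_7

The matrix has rank 7 with 2's on the diagonal. Reading the off-diagonal entries as Dynkin edges (a single edge where a_ij = a_ji = -1; a double or triple edge where a_ij * a_ji = 2 or 3), the diagram is a chain of 7 nodes with a double edge at one end; the terminal node there is the unique long simple root (C_7). One simple-root ordering that puts it in standard form is (alpha_2, alpha_5, alpha_3, alpha_6, alpha_7, alpha_1, alpha_4). So the algebra is type C_7, i.e. sp(14).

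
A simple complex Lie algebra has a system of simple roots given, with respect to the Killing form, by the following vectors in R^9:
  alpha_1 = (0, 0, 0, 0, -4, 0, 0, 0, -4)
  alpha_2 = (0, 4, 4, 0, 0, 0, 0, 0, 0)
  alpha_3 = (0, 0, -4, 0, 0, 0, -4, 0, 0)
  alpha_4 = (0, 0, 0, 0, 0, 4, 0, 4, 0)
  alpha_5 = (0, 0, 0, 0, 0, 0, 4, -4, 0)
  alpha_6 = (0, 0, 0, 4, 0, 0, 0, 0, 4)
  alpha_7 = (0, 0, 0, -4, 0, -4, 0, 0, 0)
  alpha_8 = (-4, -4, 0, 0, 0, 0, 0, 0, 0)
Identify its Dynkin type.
Compute the Cartan integers a_ij = 2(alpha_i, alpha_j)/(alpha_j, alpha_j); the resulting 8x8 Cartan matrix is
[[2, 0, 0, 0, 0, -1, 0, 0], [0, 2, -1, 0, 0, 0, 0, -1], [0, -1, 2, 0, -1, 0, 0, 0], [0, 0, 0, 2, -1, 0, -1, 0], [0, 0, -1, -1, 2, 0, 0, 0], [-1, 0, 0, 0, 0, 2, -1, 0], [0, 0, 0, -1, 0, -1, 2, 0], [0, -1, 0, 0, 0, 0, 0, 2]].
All simple roots have the same length, so the diagram is simply laced. The associated Dynkin diagram is a chain of 8 nodes with single edges (A_8), so the type is A_8 (the algebra sl(9)).

A_8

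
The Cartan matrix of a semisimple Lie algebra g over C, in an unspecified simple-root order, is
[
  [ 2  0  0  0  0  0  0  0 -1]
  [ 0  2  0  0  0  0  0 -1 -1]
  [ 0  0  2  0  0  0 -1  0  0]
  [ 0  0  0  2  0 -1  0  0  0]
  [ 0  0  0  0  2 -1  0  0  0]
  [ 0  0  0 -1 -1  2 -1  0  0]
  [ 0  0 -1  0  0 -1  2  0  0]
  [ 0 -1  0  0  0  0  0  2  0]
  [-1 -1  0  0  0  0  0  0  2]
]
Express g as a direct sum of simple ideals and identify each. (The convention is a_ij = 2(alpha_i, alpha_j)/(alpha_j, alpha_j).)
type A_4 ⊕ type D_5

The diagram associated to this matrix has two connected components: the simple roots {alpha_1, alpha_2, alpha_8, alpha_9} form a chain of 4 nodes with single edges (A_4), and {alpha_3, alpha_4, alpha_5, alpha_6, alpha_7} form a chain of 3 nodes with a fork of two nodes at one end (D_5). A semisimple Lie algebra decomposes uniquely as the direct sum of simple ideals, one per connected component of its Dynkin diagram, so g ≅ A_4 ⊕ D_5 (dimension 24 + 45 = 69).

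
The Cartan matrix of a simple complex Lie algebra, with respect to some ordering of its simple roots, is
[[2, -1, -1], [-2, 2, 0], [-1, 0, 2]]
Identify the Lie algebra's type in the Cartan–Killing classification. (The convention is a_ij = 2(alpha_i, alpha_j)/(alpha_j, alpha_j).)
The matrix has rank 3 with 2's on the diagonal. Reading the off-diagonal entries as Dynkin edges (a single edge where a_ij = a_ji = -1; a double or triple edge where a_ij * a_ji = 2 or 3), the diagram is a chain of 3 nodes with a double edge at one end; the terminal node there is the unique long simple root (C_3). One simple-root ordering that puts it in standard form is (alpha_3, alpha_1, alpha_2). So the algebra is type C_3, i.e. sp(6).

C3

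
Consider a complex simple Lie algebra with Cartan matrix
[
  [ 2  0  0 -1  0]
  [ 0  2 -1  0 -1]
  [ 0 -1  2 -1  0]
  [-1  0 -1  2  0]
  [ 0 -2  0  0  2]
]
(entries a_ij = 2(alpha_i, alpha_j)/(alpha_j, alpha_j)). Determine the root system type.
C5

The matrix has rank 5 with 2's on the diagonal. Reading the off-diagonal entries as Dynkin edges (a single edge where a_ij = a_ji = -1; a double or triple edge where a_ij * a_ji = 2 or 3), the diagram is a chain of 5 nodes with a double edge at one end; the terminal node there is the unique long simple root (C_5). One simple-root ordering that puts it in standard form is (alpha_1, alpha_4, alpha_3, alpha_2, alpha_5). So the algebra is type C_5, i.e. sp(10).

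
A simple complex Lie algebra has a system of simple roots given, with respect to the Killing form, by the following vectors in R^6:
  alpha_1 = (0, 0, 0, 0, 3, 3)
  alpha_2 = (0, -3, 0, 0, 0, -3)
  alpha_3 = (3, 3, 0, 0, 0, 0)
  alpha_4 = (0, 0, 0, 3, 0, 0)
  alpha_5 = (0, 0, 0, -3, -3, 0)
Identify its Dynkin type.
Compute the Cartan integers a_ij = 2(alpha_i, alpha_j)/(alpha_j, alpha_j); the resulting 5x5 Cartan matrix is
[[2, -1, 0, 0, -1], [-1, 2, -1, 0, 0], [0, -1, 2, 0, 0], [0, 0, 0, 2, -1], [-1, 0, 0, -2, 2]].
The roots have two lengths (squared-length ratio 2:1); the short ones are alpha_{4}. The associated Dynkin diagram is a chain of 5 nodes with a double edge at one end; the terminal node there is the unique short simple root (B_5), so the type is B_5 (the algebra so(11)).

B_5 (so(11))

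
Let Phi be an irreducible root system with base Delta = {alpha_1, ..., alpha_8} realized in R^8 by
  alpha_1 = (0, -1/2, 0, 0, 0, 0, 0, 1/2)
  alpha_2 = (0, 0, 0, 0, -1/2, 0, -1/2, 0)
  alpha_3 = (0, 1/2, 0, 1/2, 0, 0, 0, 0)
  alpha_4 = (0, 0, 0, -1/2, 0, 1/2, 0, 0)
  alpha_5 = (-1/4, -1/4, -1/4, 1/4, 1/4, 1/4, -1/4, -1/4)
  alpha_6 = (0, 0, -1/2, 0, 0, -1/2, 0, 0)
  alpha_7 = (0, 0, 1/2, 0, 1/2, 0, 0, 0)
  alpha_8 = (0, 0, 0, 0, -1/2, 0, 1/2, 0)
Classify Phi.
E_8

Compute the Cartan integers a_ij = 2(alpha_i, alpha_j)/(alpha_j, alpha_j); the resulting 8x8 Cartan matrix is
[[2, 0, -1, 0, 0, 0, 0, 0], [0, 2, 0, 0, 0, 0, -1, 0], [-1, 0, 2, -1, 0, 0, 0, 0], [0, 0, -1, 2, 0, -1, 0, 0], [0, 0, 0, 0, 2, 0, 0, -1], [0, 0, 0, -1, 0, 2, -1, 0], [0, -1, 0, 0, 0, -1, 2, -1], [0, 0, 0, 0, -1, 0, -1, 2]].
All simple roots have the same length, so the diagram is simply laced. The associated Dynkin diagram is a chain of 7 nodes with one extra node attached to the third node from one end (E_8), so the type is E_8.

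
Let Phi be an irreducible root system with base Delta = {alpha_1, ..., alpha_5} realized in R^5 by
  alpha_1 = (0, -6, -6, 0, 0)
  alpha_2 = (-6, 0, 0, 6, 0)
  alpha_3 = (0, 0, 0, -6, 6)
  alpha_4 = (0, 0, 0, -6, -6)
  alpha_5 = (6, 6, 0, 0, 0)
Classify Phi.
Compute the Cartan integers a_ij = 2(alpha_i, alpha_j)/(alpha_j, alpha_j); the resulting 5x5 Cartan matrix is
[[2, 0, 0, 0, -1], [0, 2, -1, -1, -1], [0, -1, 2, 0, 0], [0, -1, 0, 2, 0], [-1, -1, 0, 0, 2]].
All simple roots have the same length, so the diagram is simply laced. The associated Dynkin diagram is a chain of 3 nodes with a fork of two nodes at one end (D_5), so the type is D_5 (the algebra so(10)).

D5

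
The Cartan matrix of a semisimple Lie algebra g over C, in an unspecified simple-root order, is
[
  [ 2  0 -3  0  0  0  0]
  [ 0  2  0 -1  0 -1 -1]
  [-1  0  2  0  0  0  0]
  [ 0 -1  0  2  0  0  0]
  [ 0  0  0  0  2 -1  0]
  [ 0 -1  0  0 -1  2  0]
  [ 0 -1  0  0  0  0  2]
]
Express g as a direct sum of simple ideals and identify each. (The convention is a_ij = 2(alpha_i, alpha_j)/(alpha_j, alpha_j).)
The diagram associated to this matrix has two connected components: the simple roots {alpha_2, alpha_4, alpha_5, alpha_6, alpha_7} form a chain of 3 nodes with a fork of two nodes at one end (D_5), and {alpha_1, alpha_3} form two nodes joined by a triple edge (G_2). A semisimple Lie algebra decomposes uniquely as the direct sum of simple ideals, one per connected component of its Dynkin diagram, so g ≅ D_5 ⊕ G_2 (dimension 45 + 14 = 59).

D5 ⊕ G2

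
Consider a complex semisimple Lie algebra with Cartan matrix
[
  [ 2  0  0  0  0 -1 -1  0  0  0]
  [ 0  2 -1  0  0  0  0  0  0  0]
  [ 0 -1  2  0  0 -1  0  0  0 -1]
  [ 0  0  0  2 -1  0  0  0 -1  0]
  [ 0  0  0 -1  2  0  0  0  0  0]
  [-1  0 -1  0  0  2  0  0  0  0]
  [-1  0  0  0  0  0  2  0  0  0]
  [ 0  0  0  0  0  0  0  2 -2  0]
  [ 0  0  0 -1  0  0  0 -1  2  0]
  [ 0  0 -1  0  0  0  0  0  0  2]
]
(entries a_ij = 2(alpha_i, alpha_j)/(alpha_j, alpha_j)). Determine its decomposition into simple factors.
C4 ⊕ D6

The diagram associated to this matrix has two connected components: the simple roots {alpha_4, alpha_5, alpha_8, alpha_9} form a chain of 4 nodes with a double edge at one end; the terminal node there is the unique long simple root (C_4), and {alpha_1, alpha_2, alpha_3, alpha_6, alpha_7, alpha_10} form a chain of 4 nodes with a fork of two nodes at one end (D_6). A semisimple Lie algebra decomposes uniquely as the direct sum of simple ideals, one per connected component of its Dynkin diagram, so g ≅ C_4 ⊕ D_6 (dimension 36 + 66 = 102).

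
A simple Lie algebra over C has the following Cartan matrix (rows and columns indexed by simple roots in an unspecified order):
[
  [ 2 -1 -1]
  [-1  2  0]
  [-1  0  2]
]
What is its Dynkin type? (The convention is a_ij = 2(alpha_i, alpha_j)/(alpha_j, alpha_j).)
The matrix has rank 3 with 2's on the diagonal. Reading the off-diagonal entries as Dynkin edges (a single edge where a_ij = a_ji = -1; a double or triple edge where a_ij * a_ji = 2 or 3), the diagram is a chain of 3 nodes with single edges (A_3). One simple-root ordering that puts it in standard form is (alpha_2, alpha_1, alpha_3). So the algebra is type A_3, i.e. sl(4).

A_3 (sl(4))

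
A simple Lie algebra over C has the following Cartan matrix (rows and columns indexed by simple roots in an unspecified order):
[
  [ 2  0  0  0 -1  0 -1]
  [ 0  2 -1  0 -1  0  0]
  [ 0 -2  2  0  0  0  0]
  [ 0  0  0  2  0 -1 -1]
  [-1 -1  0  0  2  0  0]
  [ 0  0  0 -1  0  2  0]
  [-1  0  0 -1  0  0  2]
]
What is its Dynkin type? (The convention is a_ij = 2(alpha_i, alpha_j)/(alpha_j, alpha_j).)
C_7

The matrix has rank 7 with 2's on the diagonal. Reading the off-diagonal entries as Dynkin edges (a single edge where a_ij = a_ji = -1; a double or triple edge where a_ij * a_ji = 2 or 3), the diagram is a chain of 7 nodes with a double edge at one end; the terminal node there is the unique long simple root (C_7). One simple-root ordering that puts it in standard form is (alpha_6, alpha_4, alpha_7, alpha_1, alpha_5, alpha_2, alpha_3). So the algebra is type C_7, i.e. sp(14).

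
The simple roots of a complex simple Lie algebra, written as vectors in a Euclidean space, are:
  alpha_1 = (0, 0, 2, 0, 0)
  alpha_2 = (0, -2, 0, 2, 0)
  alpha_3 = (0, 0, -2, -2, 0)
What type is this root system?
type B_3

Compute the Cartan integers a_ij = 2(alpha_i, alpha_j)/(alpha_j, alpha_j); the resulting 3x3 Cartan matrix is
[[2, 0, -1], [0, 2, -1], [-2, -1, 2]].
The roots have two lengths (squared-length ratio 2:1); the short ones are alpha_{1}. The associated Dynkin diagram is a chain of 3 nodes with a double edge at one end; the terminal node there is the unique short simple root (B_3), so the type is B_3 (the algebra so(7)).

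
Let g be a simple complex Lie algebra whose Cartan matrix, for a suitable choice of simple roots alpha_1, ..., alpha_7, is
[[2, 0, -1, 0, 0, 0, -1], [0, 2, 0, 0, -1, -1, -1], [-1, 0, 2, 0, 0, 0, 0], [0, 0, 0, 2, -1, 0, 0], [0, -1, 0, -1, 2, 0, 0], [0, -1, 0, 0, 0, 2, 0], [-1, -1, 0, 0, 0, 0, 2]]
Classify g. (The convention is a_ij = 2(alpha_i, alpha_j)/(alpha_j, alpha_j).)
E7

The matrix has rank 7 with 2's on the diagonal. Reading the off-diagonal entries as Dynkin edges (a single edge where a_ij = a_ji = -1; a double or triple edge where a_ij * a_ji = 2 or 3), the diagram is a chain of 6 nodes with one extra node attached to the third node from one end (E_7). One simple-root ordering that puts it in standard form is (alpha_4, alpha_6, alpha_5, alpha_2, alpha_7, alpha_1, alpha_3). So the algebra is type E_7.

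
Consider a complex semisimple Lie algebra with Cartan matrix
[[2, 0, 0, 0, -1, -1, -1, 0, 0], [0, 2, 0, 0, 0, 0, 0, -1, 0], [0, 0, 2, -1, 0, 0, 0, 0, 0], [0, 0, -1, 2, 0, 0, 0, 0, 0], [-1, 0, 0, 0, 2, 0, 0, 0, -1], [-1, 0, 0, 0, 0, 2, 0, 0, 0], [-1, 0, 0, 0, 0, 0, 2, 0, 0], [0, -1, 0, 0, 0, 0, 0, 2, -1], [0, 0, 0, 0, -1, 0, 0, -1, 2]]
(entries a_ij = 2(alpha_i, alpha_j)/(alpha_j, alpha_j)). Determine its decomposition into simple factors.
A_2 (sl(3)) + D_7 (so(14))

The diagram associated to this matrix has two connected components: the simple roots {alpha_3, alpha_4} form a chain of 2 nodes with single edges (A_2), and {alpha_1, alpha_2, alpha_5, alpha_6, alpha_7, alpha_8, alpha_9} form a chain of 5 nodes with a fork of two nodes at one end (D_7). A semisimple Lie algebra decomposes uniquely as the direct sum of simple ideals, one per connected component of its Dynkin diagram, so g ≅ A_2 ⊕ D_7 (dimension 8 + 91 = 99).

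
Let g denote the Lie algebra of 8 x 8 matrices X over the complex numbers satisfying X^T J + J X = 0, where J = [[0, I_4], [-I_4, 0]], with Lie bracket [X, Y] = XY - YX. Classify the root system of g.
C4

This is sp(8), which has dimension 8(8+1)/2 = 36 and rank 8/2 = 4. In the classification of classical Lie algebras, the symplectic algebra sp(2n) has type C_n; here n = 4, so the Dynkin diagram is a chain of 4 nodes with a double edge at one end; the terminal node there is the unique long simple root (C_4). Hence the type is C_4.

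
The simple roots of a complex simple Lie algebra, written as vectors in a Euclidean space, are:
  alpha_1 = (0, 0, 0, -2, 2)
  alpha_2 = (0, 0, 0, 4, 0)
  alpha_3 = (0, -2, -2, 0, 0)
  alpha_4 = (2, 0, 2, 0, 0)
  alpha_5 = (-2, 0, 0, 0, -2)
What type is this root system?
C_5

Compute the Cartan integers a_ij = 2(alpha_i, alpha_j)/(alpha_j, alpha_j); the resulting 5x5 Cartan matrix is
[[2, -1, 0, 0, -1], [-2, 2, 0, 0, 0], [0, 0, 2, -1, 0], [0, 0, -1, 2, -1], [-1, 0, 0, -1, 2]].
The roots have two lengths (squared-length ratio 2:1); the short ones are alpha_{1,3,4,5}. The associated Dynkin diagram is a chain of 5 nodes with a double edge at one end; the terminal node there is the unique long simple root (C_5), so the type is C_5 (the algebra sp(10)).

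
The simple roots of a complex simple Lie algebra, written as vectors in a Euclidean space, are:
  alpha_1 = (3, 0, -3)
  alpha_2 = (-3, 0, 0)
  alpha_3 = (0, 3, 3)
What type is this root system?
Compute the Cartan integers a_ij = 2(alpha_i, alpha_j)/(alpha_j, alpha_j); the resulting 3x3 Cartan matrix is
[[2, -2, -1], [-1, 2, 0], [-1, 0, 2]].
The roots have two lengths (squared-length ratio 2:1); the short ones are alpha_{2}. The associated Dynkin diagram is a chain of 3 nodes with a double edge at one end; the terminal node there is the unique short simple root (B_3), so the type is B_3 (the algebra so(7)).

type B_3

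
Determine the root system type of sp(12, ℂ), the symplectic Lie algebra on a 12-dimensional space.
C6

This is sp(12), which has dimension 12(12+1)/2 = 78 and rank 12/2 = 6. In the classification of classical Lie algebras, the symplectic algebra sp(2n) has type C_n; here n = 6, so the Dynkin diagram is a chain of 6 nodes with a double edge at one end; the terminal node there is the unique long simple root (C_6). Hence the type is C_6.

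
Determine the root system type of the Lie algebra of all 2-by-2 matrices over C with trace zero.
type A_1

This is sl(2), which has dimension 2^2 - 1 = 3 and rank 2 - 1 = 1 (a Cartan subalgebra is the diagonal traceless matrices). In the classification of classical Lie algebras, the special linear algebra sl(n+1) has type A_n; here n = 1, so the Dynkin diagram is a chain of 1 nodes with single edges (A_1). Hence the type is A_1.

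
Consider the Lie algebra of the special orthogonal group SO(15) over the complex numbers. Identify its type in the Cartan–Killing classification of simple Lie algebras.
type B_7

This is so(15) with 15 odd, which has dimension 15(15-1)/2 = 105 and rank (15-1)/2 = 7. In the classification of classical Lie algebras, the orthogonal algebra so(2n+1) in an odd number of variables has type B_n; here n = 7, so the Dynkin diagram is a chain of 7 nodes with a double edge at one end; the terminal node there is the unique short simple root (B_7). Hence the type is B_7.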